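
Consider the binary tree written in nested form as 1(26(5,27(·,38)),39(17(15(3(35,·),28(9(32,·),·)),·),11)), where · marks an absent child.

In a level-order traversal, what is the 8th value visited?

38

Level-order visits nodes level by level from the root, left to right within each level.
Level 0: 1
Level 1: 26, 39
Level 2: 5, 27, 17, 11
Level 3: 38, 15
Level 4: 3, 28
Level 5: 35, 9
Level 6: 32
Full level-order sequence: 1, 26, 39, 5, 27, 17, 11, 38, 15, 3, 28, 35, 9, 32.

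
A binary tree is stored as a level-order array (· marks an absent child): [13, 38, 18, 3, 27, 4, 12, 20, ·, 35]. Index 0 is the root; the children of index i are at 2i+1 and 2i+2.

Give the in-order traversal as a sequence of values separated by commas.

In-order visits the left subtree, then the node, then the right subtree.
At 13: go left to 38.
  At 38: go left to 3.
    At 3: go left to 20.
      20 is a leaf — visit 20.
    Visit 3.
    At 3: no right child.
  Visit 38.
  At 38: go right to 27.
    At 27: go left to 35.
      35 is a leaf — visit 35.
    Visit 27.
    At 27: no right child.
Visit 13.
At 13: go right to 18.
  At 18: go left to 4.
    4 is a leaf — visit 4.
  Visit 18.
  At 18: go right to 12.
    12 is a leaf — visit 12.

20, 3, 38, 35, 27, 13, 4, 18, 12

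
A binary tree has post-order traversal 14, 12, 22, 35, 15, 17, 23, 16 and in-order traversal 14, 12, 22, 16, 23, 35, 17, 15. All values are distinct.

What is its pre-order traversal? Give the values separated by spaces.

The last element of post-order is the root; it splits in-order into left and right subtrees.
Root 16: left subtree has 3 nodes {14, 12, 22}, right has 4 {23, 35, 17, 15}.
  Root 22: left subtree has 2 nodes {14, 12}, right has 0 { }.
    Root 12: left subtree has 1 node {14}, right has 0 { }.
  Root 23: left subtree has 0 nodes { }, right has 3 {35, 17, 15}.
    Root 17: left subtree has 1 node {35}, right has 1 {15}.

16 22 12 14 23 17 35 15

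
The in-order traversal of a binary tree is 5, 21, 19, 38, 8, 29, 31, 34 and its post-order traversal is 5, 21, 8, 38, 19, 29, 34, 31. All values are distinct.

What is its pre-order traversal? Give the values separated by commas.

The last element of post-order is the root; it splits in-order into left and right subtrees.
Root 31: left subtree has 6 nodes {5, 21, 19, 38, 8, 29}, right has 1 {34}.
  Root 29: left subtree has 5 nodes {5, 21, 19, 38, 8}, right has 0 { }.
    Root 19: left subtree has 2 nodes {5, 21}, right has 2 {38, 8}.
      Root 21: left subtree has 1 node {5}, right has 0 { }.
      Root 38: left subtree has 0 nodes { }, right has 1 {8}.

31, 29, 19, 21, 5, 38, 8, 34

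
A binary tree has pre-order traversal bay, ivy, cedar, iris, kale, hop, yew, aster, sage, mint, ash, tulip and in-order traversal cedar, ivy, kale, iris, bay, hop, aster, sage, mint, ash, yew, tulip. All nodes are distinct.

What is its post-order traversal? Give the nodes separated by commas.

cedar, kale, iris, ivy, ash, mint, sage, aster, tulip, yew, hop, bay

The first element of pre-order is the root; it splits in-order into left and right subtrees.
Root bay: left subtree has 4 nodes {cedar, ivy, kale, iris}, right has 7 {hop, aster, sage, mint, ash, yew, tulip}.
  Root ivy: left subtree has 1 node {cedar}, right has 2 {kale, iris}.
    Root iris: left subtree has 1 node {kale}, right has 0 { }.
  Root hop: left subtree has 0 nodes { }, right has 6 {aster, sage, mint, ash, yew, tulip}.
    Root yew: left subtree has 4 nodes {aster, sage, mint, ash}, right has 1 {tulip}.
      Root aster: left subtree has 0 nodes { }, right has 3 {sage, mint, ash}.
        Root sage: left subtree has 0 nodes { }, right has 2 {mint, ash}.
          Root mint: left subtree has 0 nodes { }, right has 1 {ash}.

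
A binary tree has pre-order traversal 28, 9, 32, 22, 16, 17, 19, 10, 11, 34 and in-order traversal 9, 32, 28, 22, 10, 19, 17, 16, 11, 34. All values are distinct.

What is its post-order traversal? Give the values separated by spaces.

32 9 10 19 17 34 11 16 22 28

The first element of pre-order is the root; it splits in-order into left and right subtrees.
Root 28: left subtree has 2 nodes {9, 32}, right has 7 {22, 10, 19, 17, 16, 11, 34}.
  Root 9: left subtree has 0 nodes { }, right has 1 {32}.
  Root 22: left subtree has 0 nodes { }, right has 6 {10, 19, 17, 16, 11, 34}.
    Root 16: left subtree has 3 nodes {10, 19, 17}, right has 2 {11, 34}.
      Root 17: left subtree has 2 nodes {10, 19}, right has 0 { }.
        Root 19: left subtree has 1 node {10}, right has 0 { }.
      Root 11: left subtree has 0 nodes { }, right has 1 {34}.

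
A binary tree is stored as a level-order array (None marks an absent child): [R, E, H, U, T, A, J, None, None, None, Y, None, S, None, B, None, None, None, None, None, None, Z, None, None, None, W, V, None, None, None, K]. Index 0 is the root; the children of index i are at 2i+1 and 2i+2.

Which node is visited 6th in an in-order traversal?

In-order visits the left subtree, then the node, then the right subtree.
At R: go left to E.
  At E: go left to U.
    U is a leaf — visit U.
  Visit E.
  At E: go right to T.
    At T: no left child.
    Visit T.
    At T: go right to Y.
      At Y: go left to Z.
        Z is a leaf — visit Z.
      Visit Y.
      At Y: no right child.
Visit R.
At R: go right to H.
  At H: go left to A.
    At A: no left child.
    Visit A.
    At A: go right to S.
      At S: go left to W.
        W is a leaf — visit W.
      Visit S.
      At S: go right to V.
        V is a leaf — visit V.
  Visit H.
  At H: go right to J.
    At J: no left child.
    Visit J.
    At J: go right to B.
      At B: no left child.
      Visit B.
      At B: go right to K.
        K is a leaf — visit K.
Full in-order sequence: U, E, T, Z, Y, R, A, W, S, V, H, J, B, K.

R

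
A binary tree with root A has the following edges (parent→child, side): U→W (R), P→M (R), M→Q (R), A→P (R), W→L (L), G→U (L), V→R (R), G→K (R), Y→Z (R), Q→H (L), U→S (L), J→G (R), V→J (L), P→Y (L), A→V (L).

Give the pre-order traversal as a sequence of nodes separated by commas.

Pre-order visits the node, then its left subtree, then its right subtree.
Visit A.
At A: go left to V.
  Visit V.
  At V: go left to J.
    Visit J.
    At J: no left child.
    At J: go right to G.
      Visit G.
      At G: go left to U.
        Visit U.
        At U: go left to S.
          S is a leaf — visit S.
        At U: go right to W.
          Visit W.
          At W: go left to L.
            L is a leaf — visit L.
          At W: no right child.
      At G: go right to K.
        K is a leaf — visit K.
  At V: go right to R.
    R is a leaf — visit R.
At A: go right to P.
  Visit P.
  At P: go left to Y.
    Visit Y.
    At Y: no left child.
    At Y: go right to Z.
      Z is a leaf — visit Z.
  At P: go right to M.
    Visit M.
    At M: no left child.
    At M: go right to Q.
      Visit Q.
      At Q: go left to H.
        H is a leaf — visit H.
      At Q: no right child.

A, V, J, G, U, S, W, L, K, R, P, Y, Z, M, Q, H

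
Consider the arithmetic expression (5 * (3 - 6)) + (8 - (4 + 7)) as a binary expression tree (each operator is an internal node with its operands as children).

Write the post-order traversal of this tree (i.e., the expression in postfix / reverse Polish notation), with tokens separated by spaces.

5 3 6 - * 8 4 7 + - +

Post-order on an expression tree gives postfix notation: for each operator, emit left operand, right operand, then the operator.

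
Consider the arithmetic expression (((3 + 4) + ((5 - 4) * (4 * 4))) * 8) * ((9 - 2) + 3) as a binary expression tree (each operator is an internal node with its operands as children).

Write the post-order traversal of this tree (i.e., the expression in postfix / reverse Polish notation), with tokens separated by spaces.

Post-order on an expression tree gives postfix notation: for each operator, emit left operand, right operand, then the operator.

3 4 + 5 4 - 4 4 * * + 8 * 9 2 - 3 + *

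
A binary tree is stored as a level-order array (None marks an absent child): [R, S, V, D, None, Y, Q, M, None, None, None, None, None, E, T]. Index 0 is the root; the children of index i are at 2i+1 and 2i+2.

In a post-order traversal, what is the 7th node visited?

Q

Post-order visits the left subtree, then the right subtree, then the node.
At R: go left to S.
  At S: go left to D.
    At D: go left to M.
      M is a leaf — visit M.
    At D: no right child.
    Visit D.
  At S: no right child.
  Visit S.
At R: go right to V.
  At V: go left to Y.
    Y is a leaf — visit Y.
  At V: go right to Q.
    At Q: go left to E.
      E is a leaf — visit E.
    At Q: go right to T.
      T is a leaf — visit T.
    Visit Q.
  Visit V.
Visit R.
Full post-order sequence: M, D, S, Y, E, T, Q, V, R.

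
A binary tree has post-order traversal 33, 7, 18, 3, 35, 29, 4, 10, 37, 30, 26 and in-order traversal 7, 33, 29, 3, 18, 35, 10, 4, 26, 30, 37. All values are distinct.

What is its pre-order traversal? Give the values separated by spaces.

26 10 29 7 33 35 3 18 4 30 37

The last element of post-order is the root; it splits in-order into left and right subtrees.
Root 26: left subtree has 8 nodes {7, 33, 29, 3, 18, 35, 10, 4}, right has 2 {30, 37}.
  Root 10: left subtree has 6 nodes {7, 33, 29, 3, 18, 35}, right has 1 {4}.
    Root 29: left subtree has 2 nodes {7, 33}, right has 3 {3, 18, 35}.
      Root 7: left subtree has 0 nodes { }, right has 1 {33}.
      Root 35: left subtree has 2 nodes {3, 18}, right has 0 { }.
        Root 3: left subtree has 0 nodes { }, right has 1 {18}.
  Root 30: left subtree has 0 nodes { }, right has 1 {37}.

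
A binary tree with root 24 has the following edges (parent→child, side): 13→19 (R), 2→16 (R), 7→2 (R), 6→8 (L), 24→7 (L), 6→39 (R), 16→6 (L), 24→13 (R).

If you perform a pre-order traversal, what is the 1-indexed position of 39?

Pre-order visits the node, then its left subtree, then its right subtree.
Visit 24.
At 24: go left to 7.
  Visit 7.
  At 7: no left child.
  At 7: go right to 2.
    Visit 2.
    At 2: no left child.
    At 2: go right to 16.
      Visit 16.
      At 16: go left to 6.
        Visit 6.
        At 6: go left to 8.
          8 is a leaf — visit 8.
        At 6: go right to 39.
          39 is a leaf — visit 39.
      At 16: no right child.
At 24: go right to 13.
  Visit 13.
  At 13: no left child.
  At 13: go right to 19.
    19 is a leaf — visit 19.
Full pre-order sequence: 24, 7, 2, 16, 6, 8, 39, 13, 19.

7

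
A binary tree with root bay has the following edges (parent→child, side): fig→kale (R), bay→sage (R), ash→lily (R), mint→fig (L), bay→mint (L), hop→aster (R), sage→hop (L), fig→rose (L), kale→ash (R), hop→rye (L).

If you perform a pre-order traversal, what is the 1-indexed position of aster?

Pre-order visits the node, then its left subtree, then its right subtree.
Visit bay.
At bay: go left to mint.
  Visit mint.
  At mint: go left to fig.
    Visit fig.
    At fig: go left to rose.
      rose is a leaf — visit rose.
    At fig: go right to kale.
      Visit kale.
      At kale: no left child.
      At kale: go right to ash.
        Visit ash.
        At ash: no left child.
        At ash: go right to lily.
          lily is a leaf — visit lily.
  At mint: no right child.
At bay: go right to sage.
  Visit sage.
  At sage: go left to hop.
    Visit hop.
    At hop: go left to rye.
      rye is a leaf — visit rye.
    At hop: go right to aster.
      aster is a leaf — visit aster.
  At sage: no right child.
Full pre-order sequence: bay, mint, fig, rose, kale, ash, lily, sage, hop, rye, aster.

11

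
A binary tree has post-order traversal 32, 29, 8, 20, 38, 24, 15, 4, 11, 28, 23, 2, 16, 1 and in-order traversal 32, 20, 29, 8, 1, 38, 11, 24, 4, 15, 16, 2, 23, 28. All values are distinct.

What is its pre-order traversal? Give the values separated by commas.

1, 20, 32, 8, 29, 16, 11, 38, 4, 24, 15, 2, 23, 28

The last element of post-order is the root; it splits in-order into left and right subtrees.
Root 1: left subtree has 4 nodes {32, 20, 29, 8}, right has 9 {38, 11, 24, 4, 15, 16, 2, 23, 28}.
  Root 20: left subtree has 1 node {32}, right has 2 {29, 8}.
    Root 8: left subtree has 1 node {29}, right has 0 { }.
  Root 16: left subtree has 5 nodes {38, 11, 24, 4, 15}, right has 3 {2, 23, 28}.
    Root 11: left subtree has 1 node {38}, right has 3 {24, 4, 15}.
      Root 4: left subtree has 1 node {24}, right has 1 {15}.
    Root 2: left subtree has 0 nodes { }, right has 2 {23, 28}.
      Root 23: left subtree has 0 nodes { }, right has 1 {28}.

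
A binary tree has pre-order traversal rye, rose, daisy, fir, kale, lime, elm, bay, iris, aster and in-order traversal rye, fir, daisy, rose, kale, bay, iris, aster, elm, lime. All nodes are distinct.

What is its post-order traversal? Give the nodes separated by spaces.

The first element of pre-order is the root; it splits in-order into left and right subtrees.
Root rye: left subtree has 0 nodes { }, right has 9 {fir, daisy, rose, kale, bay, iris, aster, elm, lime}.
  Root rose: left subtree has 2 nodes {fir, daisy}, right has 6 {kale, bay, iris, aster, elm, lime}.
    Root daisy: left subtree has 1 node {fir}, right has 0 { }.
    Root kale: left subtree has 0 nodes { }, right has 5 {bay, iris, aster, elm, lime}.
      Root lime: left subtree has 4 nodes {bay, iris, aster, elm}, right has 0 { }.
        Root elm: left subtree has 3 nodes {bay, iris, aster}, right has 0 { }.
          Root bay: left subtree has 0 nodes { }, right has 2 {iris, aster}.
            Root iris: left subtree has 0 nodes { }, right has 1 {aster}.

fir daisy aster iris bay elm lime kale rose rye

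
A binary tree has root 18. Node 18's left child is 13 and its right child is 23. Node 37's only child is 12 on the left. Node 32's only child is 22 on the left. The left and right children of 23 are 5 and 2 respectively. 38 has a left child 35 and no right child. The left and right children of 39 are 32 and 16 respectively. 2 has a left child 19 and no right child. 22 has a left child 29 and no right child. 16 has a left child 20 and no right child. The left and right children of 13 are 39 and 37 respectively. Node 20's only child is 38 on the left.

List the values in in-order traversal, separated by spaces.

29 22 32 39 35 38 20 16 13 12 37 18 5 23 19 2

In-order visits the left subtree, then the node, then the right subtree.
At 18: go left to 13.
  At 13: go left to 39.
    At 39: go left to 32.
      At 32: go left to 22.
        At 22: go left to 29.
          29 is a leaf — visit 29.
        Visit 22.
        At 22: no right child.
      Visit 32.
      At 32: no right child.
    Visit 39.
    At 39: go right to 16.
      At 16: go left to 20.
        At 20: go left to 38.
          At 38: go left to 35.
            35 is a leaf — visit 35.
          Visit 38.
          At 38: no right child.
        Visit 20.
        At 20: no right child.
      Visit 16.
      At 16: no right child.
  Visit 13.
  At 13: go right to 37.
    At 37: go left to 12.
      12 is a leaf — visit 12.
    Visit 37.
    At 37: no right child.
Visit 18.
At 18: go right to 23.
  At 23: go left to 5.
    5 is a leaf — visit 5.
  Visit 23.
  At 23: go right to 2.
    At 2: go left to 19.
      19 is a leaf — visit 19.
    Visit 2.
    At 2: no right child.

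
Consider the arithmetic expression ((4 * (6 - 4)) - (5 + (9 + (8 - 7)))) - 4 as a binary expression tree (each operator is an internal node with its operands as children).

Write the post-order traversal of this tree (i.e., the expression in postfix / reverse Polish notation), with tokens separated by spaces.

4 6 4 - * 5 9 8 7 - + + - 4 -

Post-order on an expression tree gives postfix notation: for each operator, emit left operand, right operand, then the operator.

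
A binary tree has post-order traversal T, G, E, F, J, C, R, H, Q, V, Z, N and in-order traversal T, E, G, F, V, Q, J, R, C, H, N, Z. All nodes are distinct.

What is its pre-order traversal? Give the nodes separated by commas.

N, V, F, E, T, G, Q, H, R, J, C, Z

The last element of post-order is the root; it splits in-order into left and right subtrees.
Root N: left subtree has 10 nodes {T, E, G, F, V, Q, J, R, C, H}, right has 1 {Z}.
  Root V: left subtree has 4 nodes {T, E, G, F}, right has 5 {Q, J, R, C, H}.
    Root F: left subtree has 3 nodes {T, E, G}, right has 0 { }.
      Root E: left subtree has 1 node {T}, right has 1 {G}.
    Root Q: left subtree has 0 nodes { }, right has 4 {J, R, C, H}.
      Root H: left subtree has 3 nodes {J, R, C}, right has 0 { }.
        Root R: left subtree has 1 node {J}, right has 1 {C}.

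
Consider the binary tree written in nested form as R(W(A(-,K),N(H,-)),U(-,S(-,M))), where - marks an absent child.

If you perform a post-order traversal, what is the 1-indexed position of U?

Post-order visits the left subtree, then the right subtree, then the node.
At R: go left to W.
  At W: go left to A.
    At A: no left child.
    At A: go right to K.
      K is a leaf — visit K.
    Visit A.
  At W: go right to N.
    At N: go left to H.
      H is a leaf — visit H.
    At N: no right child.
    Visit N.
  Visit W.
At R: go right to U.
  At U: no left child.
  At U: go right to S.
    At S: no left child.
    At S: go right to M.
      M is a leaf — visit M.
    Visit S.
  Visit U.
Visit R.
Full post-order sequence: K, A, H, N, W, M, S, U, R.

8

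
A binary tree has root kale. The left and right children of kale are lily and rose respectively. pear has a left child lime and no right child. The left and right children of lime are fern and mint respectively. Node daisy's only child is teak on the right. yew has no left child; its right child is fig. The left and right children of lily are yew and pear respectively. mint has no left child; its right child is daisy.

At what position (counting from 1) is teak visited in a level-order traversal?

Level-order visits nodes level by level from the root, left to right within each level.
Level 0: kale
Level 1: lily, rose
Level 2: yew, pear
Level 3: fig, lime
Level 4: fern, mint
Level 5: daisy
Level 6: teak
Full level-order sequence: kale, lily, rose, yew, pear, fig, lime, fern, mint, daisy, teak.

11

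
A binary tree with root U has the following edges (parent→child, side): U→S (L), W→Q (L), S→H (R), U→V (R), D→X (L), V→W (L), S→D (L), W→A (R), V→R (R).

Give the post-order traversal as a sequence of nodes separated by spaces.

X D H S Q A W R V U

Post-order visits the left subtree, then the right subtree, then the node.
At U: go left to S.
  At S: go left to D.
    At D: go left to X.
      X is a leaf — visit X.
    At D: no right child.
    Visit D.
  At S: go right to H.
    H is a leaf — visit H.
  Visit S.
At U: go right to V.
  At V: go left to W.
    At W: go left to Q.
      Q is a leaf — visit Q.
    At W: go right to A.
      A is a leaf — visit A.
    Visit W.
  At V: go right to R.
    R is a leaf — visit R.
  Visit V.
Visit U.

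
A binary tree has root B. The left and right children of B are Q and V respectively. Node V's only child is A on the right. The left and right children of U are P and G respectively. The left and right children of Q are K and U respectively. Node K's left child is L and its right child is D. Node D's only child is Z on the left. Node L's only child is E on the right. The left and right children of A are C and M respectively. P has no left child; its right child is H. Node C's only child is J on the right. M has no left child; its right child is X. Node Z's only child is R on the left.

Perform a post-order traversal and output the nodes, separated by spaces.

E L R Z D K H P G U Q J C X M A V B

Post-order visits the left subtree, then the right subtree, then the node.
At B: go left to Q.
  At Q: go left to K.
    At K: go left to L.
      At L: no left child.
      At L: go right to E.
        E is a leaf — visit E.
      Visit L.
    At K: go right to D.
      At D: go left to Z.
        At Z: go left to R.
          R is a leaf — visit R.
        At Z: no right child.
        Visit Z.
      At D: no right child.
      Visit D.
    Visit K.
  At Q: go right to U.
    At U: go left to P.
      At P: no left child.
      At P: go right to H.
        H is a leaf — visit H.
      Visit P.
    At U: go right to G.
      G is a leaf — visit G.
    Visit U.
  Visit Q.
At B: go right to V.
  At V: no left child.
  At V: go right to A.
    At A: go left to C.
      At C: no left child.
      At C: go right to J.
        J is a leaf — visit J.
      Visit C.
    At A: go right to M.
      At M: no left child.
      At M: go right to X.
        X is a leaf — visit X.
      Visit M.
    Visit A.
  Visit V.
Visit B.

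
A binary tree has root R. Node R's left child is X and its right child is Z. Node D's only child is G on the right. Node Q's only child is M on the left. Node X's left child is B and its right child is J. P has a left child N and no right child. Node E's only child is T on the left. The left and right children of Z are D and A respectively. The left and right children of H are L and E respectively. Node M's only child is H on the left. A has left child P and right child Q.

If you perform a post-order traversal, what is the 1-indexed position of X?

3

Post-order visits the left subtree, then the right subtree, then the node.
At R: go left to X.
  At X: go left to B.
    B is a leaf — visit B.
  At X: go right to J.
    J is a leaf — visit J.
  Visit X.
At R: go right to Z.
  At Z: go left to D.
    At D: no left child.
    At D: go right to G.
      G is a leaf — visit G.
    Visit D.
  At Z: go right to A.
    At A: go left to P.
      At P: go left to N.
        N is a leaf — visit N.
      At P: no right child.
      Visit P.
    At A: go right to Q.
      At Q: go left to M.
        At M: go left to H.
          At H: go left to L.
            L is a leaf — visit L.
          At H: go right to E.
            At E: go left to T.
              T is a leaf — visit T.
            At E: no right child.
            Visit E.
          Visit H.
        At M: no right child.
        Visit M.
      At Q: no right child.
      Visit Q.
    Visit A.
  Visit Z.
Visit R.
Full post-order sequence: B, J, X, G, D, N, P, L, T, E, H, M, Q, A, Z, R.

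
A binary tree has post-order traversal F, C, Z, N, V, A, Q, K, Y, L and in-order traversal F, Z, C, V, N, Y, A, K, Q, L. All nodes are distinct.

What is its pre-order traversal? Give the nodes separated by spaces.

L Y V Z F C N K A Q

The last element of post-order is the root; it splits in-order into left and right subtrees.
Root L: left subtree has 9 nodes {F, Z, C, V, N, Y, A, K, Q}, right has 0 { }.
  Root Y: left subtree has 5 nodes {F, Z, C, V, N}, right has 3 {A, K, Q}.
    Root V: left subtree has 3 nodes {F, Z, C}, right has 1 {N}.
      Root Z: left subtree has 1 node {F}, right has 1 {C}.
    Root K: left subtree has 1 node {A}, right has 1 {Q}.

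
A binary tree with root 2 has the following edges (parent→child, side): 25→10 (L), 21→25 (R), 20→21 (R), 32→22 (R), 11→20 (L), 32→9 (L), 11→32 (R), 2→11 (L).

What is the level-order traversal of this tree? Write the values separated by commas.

Level-order visits nodes level by level from the root, left to right within each level.
Level 0: 2
Level 1: 11
Level 2: 20, 32
Level 3: 21, 9, 22
Level 4: 25
Level 5: 10

2, 11, 20, 32, 21, 9, 22, 25, 10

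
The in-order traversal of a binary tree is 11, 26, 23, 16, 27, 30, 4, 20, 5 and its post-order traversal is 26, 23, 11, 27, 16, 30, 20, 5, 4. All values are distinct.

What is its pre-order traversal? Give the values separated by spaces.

4 30 16 11 23 26 27 5 20

The last element of post-order is the root; it splits in-order into left and right subtrees.
Root 4: left subtree has 6 nodes {11, 26, 23, 16, 27, 30}, right has 2 {20, 5}.
  Root 30: left subtree has 5 nodes {11, 26, 23, 16, 27}, right has 0 { }.
    Root 16: left subtree has 3 nodes {11, 26, 23}, right has 1 {27}.
      Root 11: left subtree has 0 nodes { }, right has 2 {26, 23}.
        Root 23: left subtree has 1 node {26}, right has 0 { }.
  Root 5: left subtree has 1 node {20}, right has 0 { }.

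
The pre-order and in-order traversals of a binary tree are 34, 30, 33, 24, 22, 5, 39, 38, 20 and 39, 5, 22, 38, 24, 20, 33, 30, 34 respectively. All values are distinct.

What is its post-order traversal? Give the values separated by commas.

39, 5, 38, 22, 20, 24, 33, 30, 34

The first element of pre-order is the root; it splits in-order into left and right subtrees.
Root 34: left subtree has 8 nodes {39, 5, 22, 38, 24, 20, 33, 30}, right has 0 { }.
  Root 30: left subtree has 7 nodes {39, 5, 22, 38, 24, 20, 33}, right has 0 { }.
    Root 33: left subtree has 6 nodes {39, 5, 22, 38, 24, 20}, right has 0 { }.
      Root 24: left subtree has 4 nodes {39, 5, 22, 38}, right has 1 {20}.
        Root 22: left subtree has 2 nodes {39, 5}, right has 1 {38}.
          Root 5: left subtree has 1 node {39}, right has 0 { }.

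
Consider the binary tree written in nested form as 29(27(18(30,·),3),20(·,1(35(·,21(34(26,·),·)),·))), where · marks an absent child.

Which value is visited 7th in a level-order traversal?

Level-order visits nodes level by level from the root, left to right within each level.
Level 0: 29
Level 1: 27, 20
Level 2: 18, 3, 1
Level 3: 30, 35
Level 4: 21
Level 5: 34
Level 6: 26
Full level-order sequence: 29, 27, 20, 18, 3, 1, 30, 35, 21, 34, 26.

30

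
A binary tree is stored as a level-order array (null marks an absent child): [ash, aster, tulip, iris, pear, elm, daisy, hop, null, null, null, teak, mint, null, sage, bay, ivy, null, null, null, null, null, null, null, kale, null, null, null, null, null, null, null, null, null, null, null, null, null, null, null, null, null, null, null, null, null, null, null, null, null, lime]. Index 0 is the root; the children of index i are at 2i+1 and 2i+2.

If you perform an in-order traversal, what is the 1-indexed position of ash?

7

In-order visits the left subtree, then the node, then the right subtree.
At ash: go left to aster.
  At aster: go left to iris.
    At iris: go left to hop.
      At hop: go left to bay.
        bay is a leaf — visit bay.
      Visit hop.
      At hop: go right to ivy.
        ivy is a leaf — visit ivy.
    Visit iris.
    At iris: no right child.
  Visit aster.
  At aster: go right to pear.
    pear is a leaf — visit pear.
Visit ash.
At ash: go right to tulip.
  At tulip: go left to elm.
    At elm: go left to teak.
      At teak: no left child.
      Visit teak.
      At teak: go right to kale.
        At kale: no left child.
        Visit kale.
        At kale: go right to lime.
          lime is a leaf — visit lime.
    Visit elm.
    At elm: go right to mint.
      mint is a leaf — visit mint.
  Visit tulip.
  At tulip: go right to daisy.
    At daisy: no left child.
    Visit daisy.
    At daisy: go right to sage.
      sage is a leaf — visit sage.
Full in-order sequence: bay, hop, ivy, iris, aster, pear, ash, teak, kale, lime, elm, mint, tulip, daisy, sage.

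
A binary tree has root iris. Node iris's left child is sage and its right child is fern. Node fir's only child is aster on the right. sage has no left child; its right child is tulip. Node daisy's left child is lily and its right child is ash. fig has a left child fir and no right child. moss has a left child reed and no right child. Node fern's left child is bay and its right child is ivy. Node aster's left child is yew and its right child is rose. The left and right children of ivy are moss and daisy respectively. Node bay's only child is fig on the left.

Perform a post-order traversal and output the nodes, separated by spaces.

Post-order visits the left subtree, then the right subtree, then the node.
At iris: go left to sage.
  At sage: no left child.
  At sage: go right to tulip.
    tulip is a leaf — visit tulip.
  Visit sage.
At iris: go right to fern.
  At fern: go left to bay.
    At bay: go left to fig.
      At fig: go left to fir.
        At fir: no left child.
        At fir: go right to aster.
          At aster: go left to yew.
            yew is a leaf — visit yew.
          At aster: go right to rose.
            rose is a leaf — visit rose.
          Visit aster.
        Visit fir.
      At fig: no right child.
      Visit fig.
    At bay: no right child.
    Visit bay.
  At fern: go right to ivy.
    At ivy: go left to moss.
      At moss: go left to reed.
        reed is a leaf — visit reed.
      At moss: no right child.
      Visit moss.
    At ivy: go right to daisy.
      At daisy: go left to lily.
        lily is a leaf — visit lily.
      At daisy: go right to ash.
        ash is a leaf — visit ash.
      Visit daisy.
    Visit ivy.
  Visit fern.
Visit iris.

tulip sage yew rose aster fir fig bay reed moss lily ash daisy ivy fern iris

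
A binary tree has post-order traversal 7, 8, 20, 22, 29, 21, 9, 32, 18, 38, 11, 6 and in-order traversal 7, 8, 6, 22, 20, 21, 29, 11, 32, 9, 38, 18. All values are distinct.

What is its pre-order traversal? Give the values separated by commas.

6, 8, 7, 11, 21, 22, 20, 29, 38, 32, 9, 18

The last element of post-order is the root; it splits in-order into left and right subtrees.
Root 6: left subtree has 2 nodes {7, 8}, right has 9 {22, 20, 21, 29, 11, 32, 9, 38, 18}.
  Root 8: left subtree has 1 node {7}, right has 0 { }.
  Root 11: left subtree has 4 nodes {22, 20, 21, 29}, right has 4 {32, 9, 38, 18}.
    Root 21: left subtree has 2 nodes {22, 20}, right has 1 {29}.
      Root 22: left subtree has 0 nodes { }, right has 1 {20}.
    Root 38: left subtree has 2 nodes {32, 9}, right has 1 {18}.
      Root 32: left subtree has 0 nodes { }, right has 1 {9}.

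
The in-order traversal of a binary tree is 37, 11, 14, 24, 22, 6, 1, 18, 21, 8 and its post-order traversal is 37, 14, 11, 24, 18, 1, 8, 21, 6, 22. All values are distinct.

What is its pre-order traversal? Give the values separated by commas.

The last element of post-order is the root; it splits in-order into left and right subtrees.
Root 22: left subtree has 4 nodes {37, 11, 14, 24}, right has 5 {6, 1, 18, 21, 8}.
  Root 24: left subtree has 3 nodes {37, 11, 14}, right has 0 { }.
    Root 11: left subtree has 1 node {37}, right has 1 {14}.
  Root 6: left subtree has 0 nodes { }, right has 4 {1, 18, 21, 8}.
    Root 21: left subtree has 2 nodes {1, 18}, right has 1 {8}.
      Root 1: left subtree has 0 nodes { }, right has 1 {18}.

22, 24, 11, 37, 14, 6, 21, 1, 18, 8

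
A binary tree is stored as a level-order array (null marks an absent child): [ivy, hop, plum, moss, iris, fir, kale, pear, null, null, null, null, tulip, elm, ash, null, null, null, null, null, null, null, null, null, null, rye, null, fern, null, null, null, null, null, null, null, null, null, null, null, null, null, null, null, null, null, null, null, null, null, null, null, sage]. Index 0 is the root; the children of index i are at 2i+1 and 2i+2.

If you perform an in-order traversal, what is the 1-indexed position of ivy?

In-order visits the left subtree, then the node, then the right subtree.
At ivy: go left to hop.
  At hop: go left to moss.
    At moss: go left to pear.
      pear is a leaf — visit pear.
    Visit moss.
    At moss: no right child.
  Visit hop.
  At hop: go right to iris.
    iris is a leaf — visit iris.
Visit ivy.
At ivy: go right to plum.
  At plum: go left to fir.
    At fir: no left child.
    Visit fir.
    At fir: go right to tulip.
      At tulip: go left to rye.
        At rye: go left to sage.
          sage is a leaf — visit sage.
        Visit rye.
        At rye: no right child.
      Visit tulip.
      At tulip: no right child.
  Visit plum.
  At plum: go right to kale.
    At kale: go left to elm.
      At elm: go left to fern.
        fern is a leaf — visit fern.
      Visit elm.
      At elm: no right child.
    Visit kale.
    At kale: go right to ash.
      ash is a leaf — visit ash.
Full in-order sequence: pear, moss, hop, iris, ivy, fir, sage, rye, tulip, plum, fern, elm, kale, ash.

5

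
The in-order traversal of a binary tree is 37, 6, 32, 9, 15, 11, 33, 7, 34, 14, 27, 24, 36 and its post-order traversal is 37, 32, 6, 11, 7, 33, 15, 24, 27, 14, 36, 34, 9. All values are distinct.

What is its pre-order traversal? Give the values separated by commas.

9, 6, 37, 32, 34, 15, 33, 11, 7, 36, 14, 27, 24

The last element of post-order is the root; it splits in-order into left and right subtrees.
Root 9: left subtree has 3 nodes {37, 6, 32}, right has 9 {15, 11, 33, 7, 34, 14, 27, 24, 36}.
  Root 6: left subtree has 1 node {37}, right has 1 {32}.
  Root 34: left subtree has 4 nodes {15, 11, 33, 7}, right has 4 {14, 27, 24, 36}.
    Root 15: left subtree has 0 nodes { }, right has 3 {11, 33, 7}.
      Root 33: left subtree has 1 node {11}, right has 1 {7}.
    Root 36: left subtree has 3 nodes {14, 27, 24}, right has 0 { }.
      Root 14: left subtree has 0 nodes { }, right has 2 {27, 24}.
        Root 27: left subtree has 0 nodes { }, right has 1 {24}.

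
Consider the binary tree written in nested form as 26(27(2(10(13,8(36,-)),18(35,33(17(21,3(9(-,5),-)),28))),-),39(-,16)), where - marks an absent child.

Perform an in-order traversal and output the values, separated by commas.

In-order visits the left subtree, then the node, then the right subtree.
At 26: go left to 27.
  At 27: go left to 2.
    At 2: go left to 10.
      At 10: go left to 13.
        13 is a leaf — visit 13.
      Visit 10.
      At 10: go right to 8.
        At 8: go left to 36.
          36 is a leaf — visit 36.
        Visit 8.
        At 8: no right child.
    Visit 2.
    At 2: go right to 18.
      At 18: go left to 35.
        35 is a leaf — visit 35.
      Visit 18.
      At 18: go right to 33.
        At 33: go left to 17.
          At 17: go left to 21.
            21 is a leaf — visit 21.
          Visit 17.
          At 17: go right to 3.
            At 3: go left to 9.
              At 9: no left child.
              Visit 9.
              At 9: go right to 5.
                5 is a leaf — visit 5.
            Visit 3.
            At 3: no right child.
        Visit 33.
        At 33: go right to 28.
          28 is a leaf — visit 28.
  Visit 27.
  At 27: no right child.
Visit 26.
At 26: go right to 39.
  At 39: no left child.
  Visit 39.
  At 39: go right to 16.
    16 is a leaf — visit 16.

13, 10, 36, 8, 2, 35, 18, 21, 17, 9, 5, 3, 33, 28, 27, 26, 39, 16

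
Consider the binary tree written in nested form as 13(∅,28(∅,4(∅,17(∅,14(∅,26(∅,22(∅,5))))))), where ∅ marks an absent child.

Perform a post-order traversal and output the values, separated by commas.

5, 22, 26, 14, 17, 4, 28, 13

Post-order visits the left subtree, then the right subtree, then the node.
At 13: no left child.
At 13: go right to 28.
  At 28: no left child.
  At 28: go right to 4.
    At 4: no left child.
    At 4: go right to 17.
      At 17: no left child.
      At 17: go right to 14.
        At 14: no left child.
        At 14: go right to 26.
          At 26: no left child.
          At 26: go right to 22.
            At 22: no left child.
            At 22: go right to 5.
              5 is a leaf — visit 5.
            Visit 22.
          Visit 26.
        Visit 14.
      Visit 17.
    Visit 4.
  Visit 28.
Visit 13.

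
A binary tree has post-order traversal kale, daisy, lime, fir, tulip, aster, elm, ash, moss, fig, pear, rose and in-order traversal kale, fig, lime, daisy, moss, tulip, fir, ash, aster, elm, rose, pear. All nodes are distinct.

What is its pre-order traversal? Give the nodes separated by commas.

rose, fig, kale, moss, lime, daisy, ash, tulip, fir, elm, aster, pear

The last element of post-order is the root; it splits in-order into left and right subtrees.
Root rose: left subtree has 10 nodes {kale, fig, lime, daisy, moss, tulip, fir, ash, aster, elm}, right has 1 {pear}.
  Root fig: left subtree has 1 node {kale}, right has 8 {lime, daisy, moss, tulip, fir, ash, aster, elm}.
    Root moss: left subtree has 2 nodes {lime, daisy}, right has 5 {tulip, fir, ash, aster, elm}.
      Root lime: left subtree has 0 nodes { }, right has 1 {daisy}.
      Root ash: left subtree has 2 nodes {tulip, fir}, right has 2 {aster, elm}.
        Root tulip: left subtree has 0 nodes { }, right has 1 {fir}.
        Root elm: left subtree has 1 node {aster}, right has 0 { }.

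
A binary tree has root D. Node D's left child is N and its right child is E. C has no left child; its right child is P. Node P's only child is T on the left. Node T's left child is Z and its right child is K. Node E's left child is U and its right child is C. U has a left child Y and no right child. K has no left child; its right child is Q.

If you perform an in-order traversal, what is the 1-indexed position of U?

4

In-order visits the left subtree, then the node, then the right subtree.
At D: go left to N.
  N is a leaf — visit N.
Visit D.
At D: go right to E.
  At E: go left to U.
    At U: go left to Y.
      Y is a leaf — visit Y.
    Visit U.
    At U: no right child.
  Visit E.
  At E: go right to C.
    At C: no left child.
    Visit C.
    At C: go right to P.
      At P: go left to T.
        At T: go left to Z.
          Z is a leaf — visit Z.
        Visit T.
        At T: go right to K.
          At K: no left child.
          Visit K.
          At K: go right to Q.
            Q is a leaf — visit Q.
      Visit P.
      At P: no right child.
Full in-order sequence: N, D, Y, U, E, C, Z, T, K, Q, P.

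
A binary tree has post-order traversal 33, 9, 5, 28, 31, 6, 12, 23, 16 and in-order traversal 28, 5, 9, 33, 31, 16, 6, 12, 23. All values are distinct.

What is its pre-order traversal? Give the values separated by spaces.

16 31 28 5 9 33 23 12 6

The last element of post-order is the root; it splits in-order into left and right subtrees.
Root 16: left subtree has 5 nodes {28, 5, 9, 33, 31}, right has 3 {6, 12, 23}.
  Root 31: left subtree has 4 nodes {28, 5, 9, 33}, right has 0 { }.
    Root 28: left subtree has 0 nodes { }, right has 3 {5, 9, 33}.
      Root 5: left subtree has 0 nodes { }, right has 2 {9, 33}.
        Root 9: left subtree has 0 nodes { }, right has 1 {33}.
  Root 23: left subtree has 2 nodes {6, 12}, right has 0 { }.
    Root 12: left subtree has 1 node {6}, right has 0 { }.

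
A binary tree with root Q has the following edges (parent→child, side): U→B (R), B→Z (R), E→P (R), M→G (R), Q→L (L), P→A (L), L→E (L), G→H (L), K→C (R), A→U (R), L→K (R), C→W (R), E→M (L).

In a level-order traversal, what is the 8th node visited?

Level-order visits nodes level by level from the root, left to right within each level.
Level 0: Q
Level 1: L
Level 2: E, K
Level 3: M, P, C
Level 4: G, A, W
Level 5: H, U
Level 6: B
Level 7: Z
Full level-order sequence: Q, L, E, K, M, P, C, G, A, W, H, U, B, Z.

G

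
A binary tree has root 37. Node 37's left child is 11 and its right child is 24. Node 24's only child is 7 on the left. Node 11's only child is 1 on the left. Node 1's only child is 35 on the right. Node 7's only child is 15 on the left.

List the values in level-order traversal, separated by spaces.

Level-order visits nodes level by level from the root, left to right within each level.
Level 0: 37
Level 1: 11, 24
Level 2: 1, 7
Level 3: 35, 15

37 11 24 1 7 35 15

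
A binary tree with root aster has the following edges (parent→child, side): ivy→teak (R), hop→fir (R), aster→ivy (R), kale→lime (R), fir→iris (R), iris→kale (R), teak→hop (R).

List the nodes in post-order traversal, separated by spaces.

Post-order visits the left subtree, then the right subtree, then the node.
At aster: no left child.
At aster: go right to ivy.
  At ivy: no left child.
  At ivy: go right to teak.
    At teak: no left child.
    At teak: go right to hop.
      At hop: no left child.
      At hop: go right to fir.
        At fir: no left child.
        At fir: go right to iris.
          At iris: no left child.
          At iris: go right to kale.
            At kale: no left child.
            At kale: go right to lime.
              lime is a leaf — visit lime.
            Visit kale.
          Visit iris.
        Visit fir.
      Visit hop.
    Visit teak.
  Visit ivy.
Visit aster.

lime kale iris fir hop teak ivy aster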